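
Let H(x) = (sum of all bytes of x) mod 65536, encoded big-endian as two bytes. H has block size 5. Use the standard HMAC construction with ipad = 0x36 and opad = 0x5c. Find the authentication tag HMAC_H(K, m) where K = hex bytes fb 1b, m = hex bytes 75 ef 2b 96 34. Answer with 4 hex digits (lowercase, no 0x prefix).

02fa

Key hex bytes fb 1b is 2 bytes ≤ B = 5; zero-pad to 5 bytes: K' = fb 1b 00 00 00.
K' ⊕ ipad = cd 2d 36 36 36.  K' ⊕ opad = a7 47 5c 5c 5c.
Inner input = (K'⊕ipad) ∥ m = cd 2d 36 36 36 ∥ 75 ef 2b 96 34.
Inner hash: sum = 205+45+54+54+54+117+239+43+150+52 = 1013 → 03 f5.
Outer input = (K'⊕opad) ∥ inner = a7 47 5c 5c 5c ∥ 03 f5.
Outer hash (tag): sum = 167+71+92+92+92+3+245 = 762 → 02 fa.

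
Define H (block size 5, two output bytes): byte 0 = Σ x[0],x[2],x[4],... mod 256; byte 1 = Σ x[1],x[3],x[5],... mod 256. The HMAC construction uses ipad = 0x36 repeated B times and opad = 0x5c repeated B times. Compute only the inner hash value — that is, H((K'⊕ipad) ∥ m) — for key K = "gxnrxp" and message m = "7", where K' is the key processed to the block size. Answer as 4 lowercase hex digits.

Key "gxnrxp" = 67 78 6e 72 78 70 is 6 bytes > B = 5, so hash it first: H(key) = 4d 5a, then zero-pad to 5 bytes: K' = 4d 5a 00 00 00.
K' ⊕ ipad = 7b 6c 36 36 36.
Inner input = 7b 6c 36 36 36 ∥ 37.
Inner hash: even-index sum = 231 mod 256 = 231; odd-index sum = 217 mod 256 = 217 → e7 d9.

e7d9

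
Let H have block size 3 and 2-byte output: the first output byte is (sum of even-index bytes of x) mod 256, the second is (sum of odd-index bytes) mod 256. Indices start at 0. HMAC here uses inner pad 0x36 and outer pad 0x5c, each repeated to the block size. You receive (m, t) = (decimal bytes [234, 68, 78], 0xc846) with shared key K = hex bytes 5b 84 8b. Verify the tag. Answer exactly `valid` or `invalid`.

Key hex bytes 5b 84 8b is exactly B = 3 bytes: K' = 5b 84 8b.
K' ⊕ ipad = 6d b2 bd; K' ⊕ opad = 07 d8 d7.
Inner hash: even-index sum = 366 mod 256 = 110; odd-index sum = 490 mod 256 = 234 → 6e ea.
Outer hash (recomputed tag): even-index sum = 456 mod 256 = 200; odd-index sum = 326 mod 256 = 70 → c8 46.
Recomputed tag = c846; claimed = c846 → match.

valid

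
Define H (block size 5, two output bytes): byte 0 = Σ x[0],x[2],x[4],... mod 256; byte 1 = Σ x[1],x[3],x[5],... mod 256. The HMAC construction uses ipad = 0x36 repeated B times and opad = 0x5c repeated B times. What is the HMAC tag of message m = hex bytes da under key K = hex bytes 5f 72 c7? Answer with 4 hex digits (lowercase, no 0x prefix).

4e1a

Key hex bytes 5f 72 c7 is 3 bytes ≤ B = 5; zero-pad to 5 bytes: K' = 5f 72 c7 00 00.
K' ⊕ ipad = 69 44 f1 36 36.  K' ⊕ opad = 03 2e 9b 5c 5c.
Inner input = (K'⊕ipad) ∥ m = 69 44 f1 36 36 ∥ da.
Inner hash: even-index sum = 400 mod 256 = 144; odd-index sum = 340 mod 256 = 84 → 90 54.
Outer input = (K'⊕opad) ∥ inner = 03 2e 9b 5c 5c ∥ 90 54.
Outer hash (tag): even-index sum = 334 mod 256 = 78; odd-index sum = 282 mod 256 = 26 → 4e 1a.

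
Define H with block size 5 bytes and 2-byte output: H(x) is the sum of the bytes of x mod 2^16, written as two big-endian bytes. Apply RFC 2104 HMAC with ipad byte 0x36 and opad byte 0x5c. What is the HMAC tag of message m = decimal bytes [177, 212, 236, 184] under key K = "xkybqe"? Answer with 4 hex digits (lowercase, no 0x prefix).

02df

Key "xkybqe" = 78 6b 79 62 71 65 is 6 bytes > B = 5, so hash it first: H(key) = 02 94, then zero-pad to 5 bytes: K' = 02 94 00 00 00.
K' ⊕ ipad = 34 a2 36 36 36.  K' ⊕ opad = 5e c8 5c 5c 5c.
Inner input = (K'⊕ipad) ∥ m = 34 a2 36 36 36 ∥ b1 d4 ec b8.
Inner hash: sum = 52+162+54+54+54+177+212+236+184 = 1185 → 04 a1.
Outer input = (K'⊕opad) ∥ inner = 5e c8 5c 5c 5c ∥ 04 a1.
Outer hash (tag): sum = 94+200+92+92+92+4+161 = 735 → 02 df.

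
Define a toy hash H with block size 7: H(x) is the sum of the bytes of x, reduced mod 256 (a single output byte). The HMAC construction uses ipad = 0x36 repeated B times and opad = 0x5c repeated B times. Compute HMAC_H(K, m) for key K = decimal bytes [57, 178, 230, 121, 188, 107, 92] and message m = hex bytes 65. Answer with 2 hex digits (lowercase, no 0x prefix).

b1

Key decimal bytes [57, 178, 230, 121, 188, 107, 92] = 39 b2 e6 79 bc 6b 5c is exactly B = 7 bytes: K' = 39 b2 e6 79 bc 6b 5c.
K' ⊕ ipad = 0f 84 d0 4f 8a 5d 6a.  K' ⊕ opad = 65 ee ba 25 e0 37 00.
Inner input = (K'⊕ipad) ∥ m = 0f 84 d0 4f 8a 5d 6a ∥ 65.
Inner hash: sum = 15+132+208+79+138+93+106+101 = 872; mod 256 = 104 → 68.
Outer input = (K'⊕opad) ∥ inner = 65 ee ba 25 e0 37 00 ∥ 68.
Outer hash (tag): sum = 101+238+186+37+224+55+0+104 = 945; mod 256 = 177 → b1.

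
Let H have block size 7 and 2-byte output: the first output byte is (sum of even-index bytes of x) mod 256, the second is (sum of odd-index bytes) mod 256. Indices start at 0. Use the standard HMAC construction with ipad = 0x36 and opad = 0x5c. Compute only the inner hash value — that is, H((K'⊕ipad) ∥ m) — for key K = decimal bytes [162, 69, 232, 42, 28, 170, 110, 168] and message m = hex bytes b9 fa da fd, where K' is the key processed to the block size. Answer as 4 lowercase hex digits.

Key decimal bytes [162, 69, 232, 42, 28, 170, 110, 168] = a2 45 e8 2a 1c aa 6e a8 is 8 bytes > B = 7, so hash it first: H(key) = 14 c1, then zero-pad to 7 bytes: K' = 14 c1 00 00 00 00 00.
K' ⊕ ipad = 22 f7 36 36 36 36 36.
Inner input = 22 f7 36 36 36 36 36 ∥ b9 fa da fd.
Inner hash: even-index sum = 699 mod 256 = 187; odd-index sum = 758 mod 256 = 246 → bb f6.

bbf6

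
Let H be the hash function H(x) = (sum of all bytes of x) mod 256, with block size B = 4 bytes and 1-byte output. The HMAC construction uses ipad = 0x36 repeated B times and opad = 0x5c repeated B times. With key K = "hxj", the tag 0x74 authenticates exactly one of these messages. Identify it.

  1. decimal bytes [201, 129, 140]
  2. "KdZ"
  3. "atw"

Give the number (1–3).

3

Key "hxj" = 68 78 6a is 3 bytes ≤ B = 4; zero-pad to 4 bytes: K' = 68 78 6a 00.
K' ⊕ ipad = 5e 4e 5c 36; K' ⊕ opad = 34 24 36 5c.
m1: inner = H(5e 4e 5c 36 c9 81 8c) = 14; tag = H(34 24 36 5c 14) = fe
m2: inner = H(5e 4e 5c 36 4b 64 5a) = 47; tag = H(34 24 36 5c 47) = 31
m3: inner = H(5e 4e 5c 36 61 74 77) = 8a; tag = H(34 24 36 5c 8a) = 74 ← matches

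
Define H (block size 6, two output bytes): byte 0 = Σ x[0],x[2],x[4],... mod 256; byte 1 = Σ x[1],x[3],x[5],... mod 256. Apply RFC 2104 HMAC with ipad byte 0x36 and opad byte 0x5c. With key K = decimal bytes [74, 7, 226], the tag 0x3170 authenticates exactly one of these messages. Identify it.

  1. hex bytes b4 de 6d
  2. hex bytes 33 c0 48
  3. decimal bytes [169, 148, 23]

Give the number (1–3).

2

Key decimal bytes [74, 7, 226] = 4a 07 e2 is 3 bytes ≤ B = 6; zero-pad to 6 bytes: K' = 4a 07 e2 00 00 00.
K' ⊕ ipad = 7c 31 d4 36 36 36; K' ⊕ opad = 16 5b be 5c 5c 5c.
m1: inner = H(7c 31 d4 36 36 36 b4 de 6d) = a7 7b; tag = H(16 5b be 5c 5c 5c a7 7b) = d78e
m2: inner = H(7c 31 d4 36 36 36 33 c0 48) = 01 5d; tag = H(16 5b be 5c 5c 5c 01 5d) = 3170 ← matches
m3: inner = H(7c 31 d4 36 36 36 a9 94 17) = 46 31; tag = H(16 5b be 5c 5c 5c 46 31) = 7644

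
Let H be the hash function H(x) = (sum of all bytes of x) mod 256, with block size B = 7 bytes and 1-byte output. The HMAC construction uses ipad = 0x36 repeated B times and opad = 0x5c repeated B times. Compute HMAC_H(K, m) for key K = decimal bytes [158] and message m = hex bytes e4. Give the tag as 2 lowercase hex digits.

ba

Key decimal bytes [158] = 9e is 1 byte ≤ B = 7; zero-pad to 7 bytes: K' = 9e 00 00 00 00 00 00.
K' ⊕ ipad = a8 36 36 36 36 36 36.  K' ⊕ opad = c2 5c 5c 5c 5c 5c 5c.
Inner input = (K'⊕ipad) ∥ m = a8 36 36 36 36 36 36 ∥ e4.
Inner hash: sum = 168+54+54+54+54+54+54+228 = 720; mod 256 = 208 → d0.
Outer input = (K'⊕opad) ∥ inner = c2 5c 5c 5c 5c 5c 5c ∥ d0.
Outer hash (tag): sum = 194+92+92+92+92+92+92+208 = 954; mod 256 = 186 → ba.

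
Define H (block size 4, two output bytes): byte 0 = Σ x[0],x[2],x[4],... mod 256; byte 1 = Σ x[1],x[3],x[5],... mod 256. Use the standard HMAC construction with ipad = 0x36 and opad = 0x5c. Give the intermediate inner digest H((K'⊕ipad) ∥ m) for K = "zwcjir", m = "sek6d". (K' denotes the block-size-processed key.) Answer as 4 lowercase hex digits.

Key "zwcjir" = 7a 77 63 6a 69 72 is 6 bytes > B = 4, so hash it first: H(key) = 46 53, then zero-pad to 4 bytes: K' = 46 53 00 00.
K' ⊕ ipad = 70 65 36 36.
Inner input = 70 65 36 36 ∥ 73 65 6b 36 64.
Inner hash: even-index sum = 488 mod 256 = 232; odd-index sum = 310 mod 256 = 54 → e8 36.

e836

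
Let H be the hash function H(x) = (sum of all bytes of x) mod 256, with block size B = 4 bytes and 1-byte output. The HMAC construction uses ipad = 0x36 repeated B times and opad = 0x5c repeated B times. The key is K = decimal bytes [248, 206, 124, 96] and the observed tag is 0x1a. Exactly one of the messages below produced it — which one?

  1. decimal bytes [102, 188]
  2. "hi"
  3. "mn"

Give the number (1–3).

Key decimal bytes [248, 206, 124, 96] = f8 ce 7c 60 is exactly B = 4 bytes: K' = f8 ce 7c 60.
K' ⊕ ipad = ce f8 4a 56; K' ⊕ opad = a4 92 20 3c.
m1: inner = H(ce f8 4a 56 66 bc) = 88; tag = H(a4 92 20 3c 88) = 1a ← matches
m2: inner = H(ce f8 4a 56 68 69) = 37; tag = H(a4 92 20 3c 37) = c9
m3: inner = H(ce f8 4a 56 6d 6e) = 41; tag = H(a4 92 20 3c 41) = d3

1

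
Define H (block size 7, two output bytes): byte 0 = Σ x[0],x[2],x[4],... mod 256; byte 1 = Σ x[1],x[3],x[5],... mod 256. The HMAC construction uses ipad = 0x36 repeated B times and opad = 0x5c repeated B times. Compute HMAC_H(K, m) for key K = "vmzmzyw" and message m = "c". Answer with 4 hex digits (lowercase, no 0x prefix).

09a0

Key "vmzmzyw" = 76 6d 7a 6d 7a 79 77 is exactly B = 7 bytes: K' = 76 6d 7a 6d 7a 79 77.
K' ⊕ ipad = 40 5b 4c 5b 4c 4f 41.  K' ⊕ opad = 2a 31 26 31 26 25 2b.
Inner input = (K'⊕ipad) ∥ m = 40 5b 4c 5b 4c 4f 41 ∥ 63.
Inner hash: even-index sum = 281 mod 256 = 25; odd-index sum = 360 mod 256 = 104 → 19 68.
Outer input = (K'⊕opad) ∥ inner = 2a 31 26 31 26 25 2b ∥ 19 68.
Outer hash (tag): even-index sum = 265 mod 256 = 9; odd-index sum = 160 mod 256 = 160 → 09 a0.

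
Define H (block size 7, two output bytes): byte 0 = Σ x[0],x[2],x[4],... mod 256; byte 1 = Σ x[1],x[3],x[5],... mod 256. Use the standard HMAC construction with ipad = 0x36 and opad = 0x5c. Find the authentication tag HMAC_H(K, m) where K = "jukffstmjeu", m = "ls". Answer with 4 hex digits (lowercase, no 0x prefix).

Key "jukffstmjeu" = 6a 75 6b 66 66 73 74 6d 6a 65 75 is 11 bytes > B = 7, so hash it first: H(key) = 8e 20, then zero-pad to 7 bytes: K' = 8e 20 00 00 00 00 00.
K' ⊕ ipad = b8 16 36 36 36 36 36.  K' ⊕ opad = d2 7c 5c 5c 5c 5c 5c.
Inner input = (K'⊕ipad) ∥ m = b8 16 36 36 36 36 36 ∥ 6c 73.
Inner hash: even-index sum = 461 mod 256 = 205; odd-index sum = 238 mod 256 = 238 → cd ee.
Outer input = (K'⊕opad) ∥ inner = d2 7c 5c 5c 5c 5c 5c ∥ cd ee.
Outer hash (tag): even-index sum = 724 mod 256 = 212; odd-index sum = 513 mod 256 = 1 → d4 01.

d401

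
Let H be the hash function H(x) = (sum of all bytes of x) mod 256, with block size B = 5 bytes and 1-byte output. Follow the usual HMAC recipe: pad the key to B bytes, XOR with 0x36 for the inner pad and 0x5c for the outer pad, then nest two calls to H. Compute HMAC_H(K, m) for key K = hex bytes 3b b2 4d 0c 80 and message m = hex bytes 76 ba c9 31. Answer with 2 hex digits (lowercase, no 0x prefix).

Key hex bytes 3b b2 4d 0c 80 is exactly B = 5 bytes: K' = 3b b2 4d 0c 80.
K' ⊕ ipad = 0d 84 7b 3a b6.  K' ⊕ opad = 67 ee 11 50 dc.
Inner input = (K'⊕ipad) ∥ m = 0d 84 7b 3a b6 ∥ 76 ba c9 31.
Inner hash: sum = 13+132+123+58+182+118+186+201+49 = 1062; mod 256 = 38 → 26.
Outer input = (K'⊕opad) ∥ inner = 67 ee 11 50 dc ∥ 26.
Outer hash (tag): sum = 103+238+17+80+220+38 = 696; mod 256 = 184 → b8.

b8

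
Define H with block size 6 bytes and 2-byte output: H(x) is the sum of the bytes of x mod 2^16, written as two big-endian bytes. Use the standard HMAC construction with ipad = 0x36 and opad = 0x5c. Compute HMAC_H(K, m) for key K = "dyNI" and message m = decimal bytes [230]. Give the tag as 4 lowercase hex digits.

Key "dyNI" = 64 79 4e 49 is 4 bytes ≤ B = 6; zero-pad to 6 bytes: K' = 64 79 4e 49 00 00.
K' ⊕ ipad = 52 4f 78 7f 36 36.  K' ⊕ opad = 38 25 12 15 5c 5c.
Inner input = (K'⊕ipad) ∥ m = 52 4f 78 7f 36 36 ∥ e6.
Inner hash: sum = 82+79+120+127+54+54+230 = 746 → 02 ea.
Outer input = (K'⊕opad) ∥ inner = 38 25 12 15 5c 5c ∥ 02 ea.
Outer hash (tag): sum = 56+37+18+21+92+92+2+234 = 552 → 02 28.

0228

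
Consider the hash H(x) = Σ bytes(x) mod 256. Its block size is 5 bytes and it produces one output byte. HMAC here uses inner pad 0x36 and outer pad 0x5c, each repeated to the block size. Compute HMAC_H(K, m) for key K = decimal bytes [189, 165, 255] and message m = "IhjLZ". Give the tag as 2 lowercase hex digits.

Key decimal bytes [189, 165, 255] = bd a5 ff is 3 bytes ≤ B = 5; zero-pad to 5 bytes: K' = bd a5 ff 00 00.
K' ⊕ ipad = 8b 93 c9 36 36.  K' ⊕ opad = e1 f9 a3 5c 5c.
Inner input = (K'⊕ipad) ∥ m = 8b 93 c9 36 36 ∥ 49 68 6a 4c 5a.
Inner hash: sum = 139+147+201+54+54+73+104+106+76+90 = 1044; mod 256 = 20 → 14.
Outer input = (K'⊕opad) ∥ inner = e1 f9 a3 5c 5c ∥ 14.
Outer hash (tag): sum = 225+249+163+92+92+20 = 841; mod 256 = 73 → 49.

49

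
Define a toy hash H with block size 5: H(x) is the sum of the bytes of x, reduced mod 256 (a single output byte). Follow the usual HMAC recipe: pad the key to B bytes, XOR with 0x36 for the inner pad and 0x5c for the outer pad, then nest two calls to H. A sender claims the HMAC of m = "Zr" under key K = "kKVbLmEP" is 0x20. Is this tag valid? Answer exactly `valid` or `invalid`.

invalid

Key "kKVbLmEP" = 6b 4b 56 62 4c 6d 45 50 is 8 bytes > B = 5, so hash it first: H(key) = bc, then zero-pad to 5 bytes: K' = bc 00 00 00 00.
K' ⊕ ipad = 8a 36 36 36 36; K' ⊕ opad = e0 5c 5c 5c 5c.
Inner hash: sum = 138+54+54+54+54+90+114 = 558; mod 256 = 46 → 2e.
Outer hash (recomputed tag): sum = 224+92+92+92+92+46 = 638; mod 256 = 126 → 7e.
Recomputed tag = 7e; claimed = 20 → mismatch.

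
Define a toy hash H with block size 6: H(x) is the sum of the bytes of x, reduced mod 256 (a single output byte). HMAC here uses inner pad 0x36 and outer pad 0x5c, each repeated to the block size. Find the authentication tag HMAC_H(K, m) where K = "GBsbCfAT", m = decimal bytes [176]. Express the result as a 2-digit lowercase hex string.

Key "GBsbCfAT" = 47 42 73 62 43 66 41 54 is 8 bytes > B = 6, so hash it first: H(key) = 9c, then zero-pad to 6 bytes: K' = 9c 00 00 00 00 00.
K' ⊕ ipad = aa 36 36 36 36 36.  K' ⊕ opad = c0 5c 5c 5c 5c 5c.
Inner input = (K'⊕ipad) ∥ m = aa 36 36 36 36 36 ∥ b0.
Inner hash: sum = 170+54+54+54+54+54+176 = 616; mod 256 = 104 → 68.
Outer input = (K'⊕opad) ∥ inner = c0 5c 5c 5c 5c 5c ∥ 68.
Outer hash (tag): sum = 192+92+92+92+92+92+104 = 756; mod 256 = 244 → f4.

f4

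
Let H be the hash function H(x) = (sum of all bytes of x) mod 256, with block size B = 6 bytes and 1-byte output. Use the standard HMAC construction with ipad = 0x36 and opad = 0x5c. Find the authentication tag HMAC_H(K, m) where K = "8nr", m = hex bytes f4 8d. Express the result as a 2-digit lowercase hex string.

a5

Key "8nr" = 38 6e 72 is 3 bytes ≤ B = 6; zero-pad to 6 bytes: K' = 38 6e 72 00 00 00.
K' ⊕ ipad = 0e 58 44 36 36 36.  K' ⊕ opad = 64 32 2e 5c 5c 5c.
Inner input = (K'⊕ipad) ∥ m = 0e 58 44 36 36 36 ∥ f4 8d.
Inner hash: sum = 14+88+68+54+54+54+244+141 = 717; mod 256 = 205 → cd.
Outer input = (K'⊕opad) ∥ inner = 64 32 2e 5c 5c 5c ∥ cd.
Outer hash (tag): sum = 100+50+46+92+92+92+205 = 677; mod 256 = 165 → a5.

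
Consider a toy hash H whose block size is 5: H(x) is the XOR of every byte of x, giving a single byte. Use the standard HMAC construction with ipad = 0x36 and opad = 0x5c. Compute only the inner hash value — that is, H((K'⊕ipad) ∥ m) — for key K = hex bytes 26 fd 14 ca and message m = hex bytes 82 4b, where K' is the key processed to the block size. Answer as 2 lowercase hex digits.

Key hex bytes 26 fd 14 ca is 4 bytes ≤ B = 5; zero-pad to 5 bytes: K' = 26 fd 14 ca 00.
K' ⊕ ipad = 10 cb 22 fc 36.
Inner input = 10 cb 22 fc 36 ∥ 82 4b.
Inner hash: XOR 10⊕cb⊕22⊕fc⊕36⊕82⊕4b = fa.

fa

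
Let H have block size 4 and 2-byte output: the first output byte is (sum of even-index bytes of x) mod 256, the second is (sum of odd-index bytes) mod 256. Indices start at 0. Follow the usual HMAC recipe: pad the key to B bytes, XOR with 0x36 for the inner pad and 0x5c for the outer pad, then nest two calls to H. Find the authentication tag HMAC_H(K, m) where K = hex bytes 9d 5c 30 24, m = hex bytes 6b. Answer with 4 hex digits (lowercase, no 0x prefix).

49f4

Key hex bytes 9d 5c 30 24 is exactly B = 4 bytes: K' = 9d 5c 30 24.
K' ⊕ ipad = ab 6a 06 12.  K' ⊕ opad = c1 00 6c 78.
Inner input = (K'⊕ipad) ∥ m = ab 6a 06 12 ∥ 6b.
Inner hash: even-index sum = 284 mod 256 = 28; odd-index sum = 124 mod 256 = 124 → 1c 7c.
Outer input = (K'⊕opad) ∥ inner = c1 00 6c 78 ∥ 1c 7c.
Outer hash (tag): even-index sum = 329 mod 256 = 73; odd-index sum = 244 mod 256 = 244 → 49 f4.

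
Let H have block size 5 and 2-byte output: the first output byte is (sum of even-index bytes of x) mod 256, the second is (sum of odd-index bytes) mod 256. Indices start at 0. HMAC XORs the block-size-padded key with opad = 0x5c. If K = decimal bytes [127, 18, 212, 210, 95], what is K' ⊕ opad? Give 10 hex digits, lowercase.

234e888e03

Key decimal bytes [127, 18, 212, 210, 95] = 7f 12 d4 d2 5f is exactly B = 5 bytes: K' = 7f 12 d4 d2 5f.
XOR each byte with 0x5c: 7f⊕5c=23, 12⊕5c=4e, d4⊕5c=88, d2⊕5c=8e, 5f⊕5c=03.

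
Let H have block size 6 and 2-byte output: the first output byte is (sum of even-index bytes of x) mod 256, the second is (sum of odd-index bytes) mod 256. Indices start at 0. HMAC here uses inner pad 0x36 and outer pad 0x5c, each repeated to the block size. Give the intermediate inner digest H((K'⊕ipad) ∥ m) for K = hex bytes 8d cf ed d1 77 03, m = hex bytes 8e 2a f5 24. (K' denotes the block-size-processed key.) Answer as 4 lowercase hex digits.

5a63

Key hex bytes 8d cf ed d1 77 03 is exactly B = 6 bytes: K' = 8d cf ed d1 77 03.
K' ⊕ ipad = bb f9 db e7 41 35.
Inner input = bb f9 db e7 41 35 ∥ 8e 2a f5 24.
Inner hash: even-index sum = 858 mod 256 = 90; odd-index sum = 611 mod 256 = 99 → 5a 63.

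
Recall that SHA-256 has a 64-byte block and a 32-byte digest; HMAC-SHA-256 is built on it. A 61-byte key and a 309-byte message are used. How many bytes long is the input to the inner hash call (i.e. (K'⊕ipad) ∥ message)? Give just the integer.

373

Key is 61 ≤ 64 bytes, zero-padded: |K'| = 64.
Inner input = (K'⊕ipad) ∥ m → 64 + 309 = 373 bytes.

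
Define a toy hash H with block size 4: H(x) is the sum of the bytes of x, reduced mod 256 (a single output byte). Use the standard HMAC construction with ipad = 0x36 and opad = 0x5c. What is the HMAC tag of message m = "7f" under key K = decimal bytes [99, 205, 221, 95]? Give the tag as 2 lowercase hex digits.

Key decimal bytes [99, 205, 221, 95] = 63 cd dd 5f is exactly B = 4 bytes: K' = 63 cd dd 5f.
K' ⊕ ipad = 55 fb eb 69.  K' ⊕ opad = 3f 91 81 03.
Inner input = (K'⊕ipad) ∥ m = 55 fb eb 69 ∥ 37 66.
Inner hash: sum = 85+251+235+105+55+102 = 833; mod 256 = 65 → 41.
Outer input = (K'⊕opad) ∥ inner = 3f 91 81 03 ∥ 41.
Outer hash (tag): sum = 63+145+129+3+65 = 405; mod 256 = 149 → 95.

95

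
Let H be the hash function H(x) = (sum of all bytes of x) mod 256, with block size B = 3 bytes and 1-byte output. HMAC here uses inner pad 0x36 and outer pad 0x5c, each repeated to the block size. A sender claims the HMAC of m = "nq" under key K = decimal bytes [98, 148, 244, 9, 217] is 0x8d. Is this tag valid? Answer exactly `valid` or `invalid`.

Key decimal bytes [98, 148, 244, 9, 217] = 62 94 f4 09 d9 is 5 bytes > B = 3, so hash it first: H(key) = cc, then zero-pad to 3 bytes: K' = cc 00 00.
K' ⊕ ipad = fa 36 36; K' ⊕ opad = 90 5c 5c.
Inner hash: sum = 250+54+54+110+113 = 581; mod 256 = 69 → 45.
Outer hash (recomputed tag): sum = 144+92+92+69 = 397; mod 256 = 141 → 8d.
Recomputed tag = 8d; claimed = 8d → match.

valid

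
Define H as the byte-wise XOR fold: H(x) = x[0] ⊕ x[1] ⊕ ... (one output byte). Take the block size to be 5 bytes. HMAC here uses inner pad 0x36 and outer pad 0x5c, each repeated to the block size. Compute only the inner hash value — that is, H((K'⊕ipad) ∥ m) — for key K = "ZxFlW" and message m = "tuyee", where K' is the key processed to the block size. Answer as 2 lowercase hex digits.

Key "ZxFlW" = 5a 78 46 6c 57 is exactly B = 5 bytes: K' = 5a 78 46 6c 57.
K' ⊕ ipad = 6c 4e 70 5a 61.
Inner input = 6c 4e 70 5a 61 ∥ 74 75 79 65 65.
Inner hash: XOR 6c⊕4e⊕70⊕5a⊕61⊕74⊕75⊕79⊕65⊕65 = 11.

11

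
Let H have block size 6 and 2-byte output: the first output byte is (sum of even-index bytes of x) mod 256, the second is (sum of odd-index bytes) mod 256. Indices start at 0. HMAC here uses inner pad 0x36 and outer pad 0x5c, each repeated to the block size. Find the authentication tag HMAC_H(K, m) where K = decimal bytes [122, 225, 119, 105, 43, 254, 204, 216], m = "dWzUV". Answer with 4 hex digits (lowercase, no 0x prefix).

Key decimal bytes [122, 225, 119, 105, 43, 254, 204, 216] = 7a e1 77 69 2b fe cc d8 is 8 bytes > B = 6, so hash it first: H(key) = e8 20, then zero-pad to 6 bytes: K' = e8 20 00 00 00 00.
K' ⊕ ipad = de 16 36 36 36 36.  K' ⊕ opad = b4 7c 5c 5c 5c 5c.
Inner input = (K'⊕ipad) ∥ m = de 16 36 36 36 36 ∥ 64 57 7a 55 56.
Inner hash: even-index sum = 638 mod 256 = 126; odd-index sum = 302 mod 256 = 46 → 7e 2e.
Outer input = (K'⊕opad) ∥ inner = b4 7c 5c 5c 5c 5c ∥ 7e 2e.
Outer hash (tag): even-index sum = 490 mod 256 = 234; odd-index sum = 354 mod 256 = 98 → ea 62.

ea62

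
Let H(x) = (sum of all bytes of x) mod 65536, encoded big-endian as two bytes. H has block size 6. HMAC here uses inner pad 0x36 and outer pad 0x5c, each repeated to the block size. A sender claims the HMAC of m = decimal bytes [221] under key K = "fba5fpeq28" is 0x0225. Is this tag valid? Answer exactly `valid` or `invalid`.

Key "fba5fpeq28" = 66 62 61 35 66 70 65 71 32 38 is 10 bytes > B = 6, so hash it first: H(key) = 03 74, then zero-pad to 6 bytes: K' = 03 74 00 00 00 00.
K' ⊕ ipad = 35 42 36 36 36 36; K' ⊕ opad = 5f 28 5c 5c 5c 5c.
Inner hash: sum = 53+66+54+54+54+54+221 = 556 → 02 2c.
Outer hash (recomputed tag): sum = 95+40+92+92+92+92+2+44 = 549 → 02 25.
Recomputed tag = 0225; claimed = 0225 → match.

valid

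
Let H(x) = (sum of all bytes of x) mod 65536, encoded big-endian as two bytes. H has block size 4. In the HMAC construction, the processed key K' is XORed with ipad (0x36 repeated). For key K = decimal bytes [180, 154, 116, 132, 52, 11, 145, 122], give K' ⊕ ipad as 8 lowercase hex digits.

Key decimal bytes [180, 154, 116, 132, 52, 11, 145, 122] = b4 9a 74 84 34 0b 91 7a is 8 bytes > B = 4, so hash it first: H(key) = 03 90, then zero-pad to 4 bytes: K' = 03 90 00 00.
XOR each byte with 0x36: 03⊕36=35, 90⊕36=a6, 00⊕36=36, 00⊕36=36.

35a63636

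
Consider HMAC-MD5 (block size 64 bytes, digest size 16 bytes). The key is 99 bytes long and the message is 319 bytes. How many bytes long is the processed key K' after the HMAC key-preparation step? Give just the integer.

Key is 99 > 64 bytes, so it is hashed to 16 bytes then zero-padded to 64: |K'| = 64.

64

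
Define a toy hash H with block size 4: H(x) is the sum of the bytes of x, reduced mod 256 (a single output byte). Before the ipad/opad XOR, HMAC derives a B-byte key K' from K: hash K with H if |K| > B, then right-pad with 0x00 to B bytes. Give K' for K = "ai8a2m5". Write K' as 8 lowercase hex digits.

37000000

|K| = 7 > B = 4, so first hash the key.
H(K): sum = 97+105+56+97+50+109+53 = 567; mod 256 = 55 → 37.
Zero-pad H(K) = 37 to 4 bytes: K' = 37 00 00 00.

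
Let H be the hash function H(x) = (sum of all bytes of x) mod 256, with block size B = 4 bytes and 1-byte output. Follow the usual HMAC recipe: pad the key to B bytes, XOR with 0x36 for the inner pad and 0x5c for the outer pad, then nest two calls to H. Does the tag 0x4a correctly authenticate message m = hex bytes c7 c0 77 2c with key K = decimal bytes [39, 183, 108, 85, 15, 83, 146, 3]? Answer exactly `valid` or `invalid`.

Key decimal bytes [39, 183, 108, 85, 15, 83, 146, 3] = 27 b7 6c 55 0f 53 92 03 is 8 bytes > B = 4, so hash it first: H(key) = 96, then zero-pad to 4 bytes: K' = 96 00 00 00.
K' ⊕ ipad = a0 36 36 36; K' ⊕ opad = ca 5c 5c 5c.
Inner hash: sum = 160+54+54+54+199+192+119+44 = 876; mod 256 = 108 → 6c.
Outer hash (recomputed tag): sum = 202+92+92+92+108 = 586; mod 256 = 74 → 4a.
Recomputed tag = 4a; claimed = 4a → match.

valid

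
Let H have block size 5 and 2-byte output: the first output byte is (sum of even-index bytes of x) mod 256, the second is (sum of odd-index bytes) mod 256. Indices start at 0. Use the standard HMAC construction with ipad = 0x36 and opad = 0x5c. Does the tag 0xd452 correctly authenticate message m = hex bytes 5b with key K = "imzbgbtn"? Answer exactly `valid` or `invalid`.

Key "imzbgbtn" = 69 6d 7a 62 67 62 74 6e is 8 bytes > B = 5, so hash it first: H(key) = be 9f, then zero-pad to 5 bytes: K' = be 9f 00 00 00.
K' ⊕ ipad = 88 a9 36 36 36; K' ⊕ opad = e2 c3 5c 5c 5c.
Inner hash: even-index sum = 244 mod 256 = 244; odd-index sum = 314 mod 256 = 58 → f4 3a.
Outer hash (recomputed tag): even-index sum = 468 mod 256 = 212; odd-index sum = 531 mod 256 = 19 → d4 13.
Recomputed tag = d413; claimed = d452 → mismatch.

invalid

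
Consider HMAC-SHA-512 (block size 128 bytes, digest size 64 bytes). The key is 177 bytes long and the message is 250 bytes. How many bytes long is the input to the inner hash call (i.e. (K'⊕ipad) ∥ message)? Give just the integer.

378

Key is 177 > 128 bytes, so it is hashed to 64 bytes then zero-padded to 128: |K'| = 128.
Inner input = (K'⊕ipad) ∥ m → 128 + 250 = 378 bytes.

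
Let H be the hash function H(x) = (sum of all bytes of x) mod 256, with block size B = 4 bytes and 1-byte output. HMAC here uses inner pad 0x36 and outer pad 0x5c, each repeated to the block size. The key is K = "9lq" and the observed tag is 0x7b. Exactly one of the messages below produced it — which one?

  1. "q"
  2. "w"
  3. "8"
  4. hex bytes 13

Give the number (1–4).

2

Key "9lq" = 39 6c 71 is 3 bytes ≤ B = 4; zero-pad to 4 bytes: K' = 39 6c 71 00.
K' ⊕ ipad = 0f 5a 47 36; K' ⊕ opad = 65 30 2d 5c.
m1: inner = H(0f 5a 47 36 71) = 57; tag = H(65 30 2d 5c 57) = 75
m2: inner = H(0f 5a 47 36 77) = 5d; tag = H(65 30 2d 5c 5d) = 7b ← matches
m3: inner = H(0f 5a 47 36 38) = 1e; tag = H(65 30 2d 5c 1e) = 3c
m4: inner = H(0f 5a 47 36 13) = f9; tag = H(65 30 2d 5c f9) = 17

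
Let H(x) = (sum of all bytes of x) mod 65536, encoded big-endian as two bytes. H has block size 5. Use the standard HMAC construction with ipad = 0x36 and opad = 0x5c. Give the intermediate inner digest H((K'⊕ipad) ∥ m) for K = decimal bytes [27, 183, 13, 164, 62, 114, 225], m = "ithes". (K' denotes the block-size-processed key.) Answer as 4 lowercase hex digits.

0316

Key decimal bytes [27, 183, 13, 164, 62, 114, 225] = 1b b7 0d a4 3e 72 e1 is 7 bytes > B = 5, so hash it first: H(key) = 03 14, then zero-pad to 5 bytes: K' = 03 14 00 00 00.
K' ⊕ ipad = 35 22 36 36 36.
Inner input = 35 22 36 36 36 ∥ 69 74 68 65 73.
Inner hash: sum = 53+34+54+54+54+105+116+104+101+115 = 790 → 03 16.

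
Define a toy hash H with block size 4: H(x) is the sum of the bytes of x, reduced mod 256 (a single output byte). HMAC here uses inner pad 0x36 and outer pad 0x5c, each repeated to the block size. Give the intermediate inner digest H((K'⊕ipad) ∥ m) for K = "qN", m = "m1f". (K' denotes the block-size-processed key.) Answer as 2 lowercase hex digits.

2f

Key "qN" = 71 4e is 2 bytes ≤ B = 4; zero-pad to 4 bytes: K' = 71 4e 00 00.
K' ⊕ ipad = 47 78 36 36.
Inner input = 47 78 36 36 ∥ 6d 31 66.
Inner hash: sum = 71+120+54+54+109+49+102 = 559; mod 256 = 47 → 2f.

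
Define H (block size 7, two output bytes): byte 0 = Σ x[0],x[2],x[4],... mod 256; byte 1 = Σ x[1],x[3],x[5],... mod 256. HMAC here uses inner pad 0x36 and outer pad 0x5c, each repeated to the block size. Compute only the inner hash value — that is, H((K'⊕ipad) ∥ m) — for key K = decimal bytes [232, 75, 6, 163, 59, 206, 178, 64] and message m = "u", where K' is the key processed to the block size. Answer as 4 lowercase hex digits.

8fab

Key decimal bytes [232, 75, 6, 163, 59, 206, 178, 64] = e8 4b 06 a3 3b ce b2 40 is 8 bytes > B = 7, so hash it first: H(key) = db fc, then zero-pad to 7 bytes: K' = db fc 00 00 00 00 00.
K' ⊕ ipad = ed ca 36 36 36 36 36.
Inner input = ed ca 36 36 36 36 36 ∥ 75.
Inner hash: even-index sum = 399 mod 256 = 143; odd-index sum = 427 mod 256 = 171 → 8f ab.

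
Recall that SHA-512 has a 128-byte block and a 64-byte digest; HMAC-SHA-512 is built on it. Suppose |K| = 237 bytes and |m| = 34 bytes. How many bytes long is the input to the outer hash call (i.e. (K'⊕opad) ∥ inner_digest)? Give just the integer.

192

Key is 237 > 128 bytes, so it is hashed to 64 bytes then zero-padded to 128: |K'| = 128.
Outer input = (K'⊕opad) ∥ H(inner) → 128 + 64 = 192 bytes.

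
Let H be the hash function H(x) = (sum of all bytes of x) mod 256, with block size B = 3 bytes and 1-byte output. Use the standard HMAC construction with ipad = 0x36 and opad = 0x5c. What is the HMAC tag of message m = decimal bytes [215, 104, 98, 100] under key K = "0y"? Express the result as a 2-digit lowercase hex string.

Key "0y" = 30 79 is 2 bytes ≤ B = 3; zero-pad to 3 bytes: K' = 30 79 00.
K' ⊕ ipad = 06 4f 36.  K' ⊕ opad = 6c 25 5c.
Inner input = (K'⊕ipad) ∥ m = 06 4f 36 ∥ d7 68 62 64.
Inner hash: sum = 6+79+54+215+104+98+100 = 656; mod 256 = 144 → 90.
Outer input = (K'⊕opad) ∥ inner = 6c 25 5c ∥ 90.
Outer hash (tag): sum = 108+37+92+144 = 381; mod 256 = 125 → 7d.

7d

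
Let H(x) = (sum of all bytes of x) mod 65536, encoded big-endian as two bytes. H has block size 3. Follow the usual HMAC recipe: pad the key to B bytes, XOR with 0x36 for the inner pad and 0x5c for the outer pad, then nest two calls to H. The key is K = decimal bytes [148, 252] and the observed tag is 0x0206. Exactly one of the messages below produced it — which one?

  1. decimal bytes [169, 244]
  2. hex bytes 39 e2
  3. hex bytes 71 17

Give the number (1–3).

Key decimal bytes [148, 252] = 94 fc is 2 bytes ≤ B = 3; zero-pad to 3 bytes: K' = 94 fc 00.
K' ⊕ ipad = a2 ca 36; K' ⊕ opad = c8 a0 5c.
m1: inner = H(a2 ca 36 a9 f4) = 03 3f; tag = H(c8 a0 5c 03 3f) = 0206 ← matches
m2: inner = H(a2 ca 36 39 e2) = 02 bd; tag = H(c8 a0 5c 02 bd) = 0283
m3: inner = H(a2 ca 36 71 17) = 02 2a; tag = H(c8 a0 5c 02 2a) = 01f0

1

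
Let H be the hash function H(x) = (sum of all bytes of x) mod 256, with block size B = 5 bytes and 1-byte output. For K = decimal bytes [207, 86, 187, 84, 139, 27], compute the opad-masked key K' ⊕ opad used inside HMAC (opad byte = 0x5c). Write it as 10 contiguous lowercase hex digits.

865c5c5c5c

Key decimal bytes [207, 86, 187, 84, 139, 27] = cf 56 bb 54 8b 1b is 6 bytes > B = 5, so hash it first: H(key) = da, then zero-pad to 5 bytes: K' = da 00 00 00 00.
XOR each byte with 0x5c: da⊕5c=86, 00⊕5c=5c, 00⊕5c=5c, 00⊕5c=5c, 00⊕5c=5c.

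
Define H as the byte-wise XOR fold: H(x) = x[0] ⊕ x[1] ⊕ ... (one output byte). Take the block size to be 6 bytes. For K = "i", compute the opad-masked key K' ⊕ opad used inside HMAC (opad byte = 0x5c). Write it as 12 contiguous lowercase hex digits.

355c5c5c5c5c

Key "i" = 69 is 1 byte ≤ B = 6; zero-pad to 6 bytes: K' = 69 00 00 00 00 00.
XOR each byte with 0x5c: 69⊕5c=35, 00⊕5c=5c, 00⊕5c=5c, 00⊕5c=5c, 00⊕5c=5c, 00⊕5c=5c.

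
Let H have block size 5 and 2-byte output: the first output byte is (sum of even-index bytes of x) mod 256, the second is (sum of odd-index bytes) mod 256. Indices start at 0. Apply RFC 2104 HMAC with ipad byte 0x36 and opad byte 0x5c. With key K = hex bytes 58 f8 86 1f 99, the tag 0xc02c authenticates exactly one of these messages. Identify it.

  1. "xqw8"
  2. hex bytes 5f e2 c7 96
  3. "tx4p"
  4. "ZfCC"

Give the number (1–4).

Key hex bytes 58 f8 86 1f 99 is exactly B = 5 bytes: K' = 58 f8 86 1f 99.
K' ⊕ ipad = 6e ce b0 29 af; K' ⊕ opad = 04 a4 da 43 c5.
m1: inner = H(6e ce b0 29 af 78 71 77 38) = 76 e6; tag = H(04 a4 da 43 c5 76 e6) = 895d
m2: inner = H(6e ce b0 29 af 5f e2 c7 96) = 45 1d; tag = H(04 a4 da 43 c5 45 1d) = c02c ← matches
m3: inner = H(6e ce b0 29 af 74 78 34 70) = b5 9f; tag = H(04 a4 da 43 c5 b5 9f) = 429c
m4: inner = H(6e ce b0 29 af 5a 66 43 43) = 76 94; tag = H(04 a4 da 43 c5 76 94) = 375d

2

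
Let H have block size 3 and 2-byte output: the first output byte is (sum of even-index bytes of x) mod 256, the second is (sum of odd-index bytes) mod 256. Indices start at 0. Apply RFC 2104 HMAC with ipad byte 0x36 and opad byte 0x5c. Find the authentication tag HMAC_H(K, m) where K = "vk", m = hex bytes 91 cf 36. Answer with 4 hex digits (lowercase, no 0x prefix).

aa7c

Key "vk" = 76 6b is 2 bytes ≤ B = 3; zero-pad to 3 bytes: K' = 76 6b 00.
K' ⊕ ipad = 40 5d 36.  K' ⊕ opad = 2a 37 5c.
Inner input = (K'⊕ipad) ∥ m = 40 5d 36 ∥ 91 cf 36.
Inner hash: even-index sum = 325 mod 256 = 69; odd-index sum = 292 mod 256 = 36 → 45 24.
Outer input = (K'⊕opad) ∥ inner = 2a 37 5c ∥ 45 24.
Outer hash (tag): even-index sum = 170 mod 256 = 170; odd-index sum = 124 mod 256 = 124 → aa 7c.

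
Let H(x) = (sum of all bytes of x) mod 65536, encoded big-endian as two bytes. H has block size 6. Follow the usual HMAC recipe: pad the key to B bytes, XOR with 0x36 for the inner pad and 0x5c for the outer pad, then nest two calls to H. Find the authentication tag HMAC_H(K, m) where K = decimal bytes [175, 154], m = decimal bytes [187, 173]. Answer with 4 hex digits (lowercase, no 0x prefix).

Key decimal bytes [175, 154] = af 9a is 2 bytes ≤ B = 6; zero-pad to 6 bytes: K' = af 9a 00 00 00 00.
K' ⊕ ipad = 99 ac 36 36 36 36.  K' ⊕ opad = f3 c6 5c 5c 5c 5c.
Inner input = (K'⊕ipad) ∥ m = 99 ac 36 36 36 36 ∥ bb ad.
Inner hash: sum = 153+172+54+54+54+54+187+173 = 901 → 03 85.
Outer input = (K'⊕opad) ∥ inner = f3 c6 5c 5c 5c 5c ∥ 03 85.
Outer hash (tag): sum = 243+198+92+92+92+92+3+133 = 945 → 03 b1.

03b1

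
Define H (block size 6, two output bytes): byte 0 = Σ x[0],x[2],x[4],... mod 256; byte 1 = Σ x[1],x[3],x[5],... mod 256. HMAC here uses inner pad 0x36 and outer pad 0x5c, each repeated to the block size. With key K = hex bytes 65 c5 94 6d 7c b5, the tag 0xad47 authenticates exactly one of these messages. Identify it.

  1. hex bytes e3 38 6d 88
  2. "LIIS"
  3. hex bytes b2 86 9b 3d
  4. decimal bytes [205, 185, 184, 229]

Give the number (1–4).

Key hex bytes 65 c5 94 6d 7c b5 is exactly B = 6 bytes: K' = 65 c5 94 6d 7c b5.
K' ⊕ ipad = 53 f3 a2 5b 4a 83; K' ⊕ opad = 39 99 c8 31 20 e9.
m1: inner = H(53 f3 a2 5b 4a 83 e3 38 6d 88) = 8f 91; tag = H(39 99 c8 31 20 e9 8f 91) = b044
m2: inner = H(53 f3 a2 5b 4a 83 4c 49 49 53) = d4 6d; tag = H(39 99 c8 31 20 e9 d4 6d) = f520
m3: inner = H(53 f3 a2 5b 4a 83 b2 86 9b 3d) = 8c 94; tag = H(39 99 c8 31 20 e9 8c 94) = ad47 ← matches
m4: inner = H(53 f3 a2 5b 4a 83 cd b9 b8 e5) = c4 6f; tag = H(39 99 c8 31 20 e9 c4 6f) = e522

3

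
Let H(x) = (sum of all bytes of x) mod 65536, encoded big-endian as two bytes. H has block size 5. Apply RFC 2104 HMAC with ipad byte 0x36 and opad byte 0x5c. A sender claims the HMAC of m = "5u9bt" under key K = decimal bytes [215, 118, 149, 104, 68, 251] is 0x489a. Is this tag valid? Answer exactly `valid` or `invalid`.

Key decimal bytes [215, 118, 149, 104, 68, 251] = d7 76 95 68 44 fb is 6 bytes > B = 5, so hash it first: H(key) = 03 89, then zero-pad to 5 bytes: K' = 03 89 00 00 00.
K' ⊕ ipad = 35 bf 36 36 36; K' ⊕ opad = 5f d5 5c 5c 5c.
Inner hash: sum = 53+191+54+54+54+53+117+57+98+116 = 847 → 03 4f.
Outer hash (recomputed tag): sum = 95+213+92+92+92+3+79 = 666 → 02 9a.
Recomputed tag = 029a; claimed = 489a → mismatch.

invalid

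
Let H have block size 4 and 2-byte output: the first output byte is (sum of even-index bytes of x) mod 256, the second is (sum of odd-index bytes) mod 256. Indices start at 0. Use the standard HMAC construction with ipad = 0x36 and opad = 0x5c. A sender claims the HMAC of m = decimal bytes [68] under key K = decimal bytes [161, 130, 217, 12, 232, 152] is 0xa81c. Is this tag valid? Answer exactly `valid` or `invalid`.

Key decimal bytes [161, 130, 217, 12, 232, 152] = a1 82 d9 0c e8 98 is 6 bytes > B = 4, so hash it first: H(key) = 62 26, then zero-pad to 4 bytes: K' = 62 26 00 00.
K' ⊕ ipad = 54 10 36 36; K' ⊕ opad = 3e 7a 5c 5c.
Inner hash: even-index sum = 206 mod 256 = 206; odd-index sum = 70 mod 256 = 70 → ce 46.
Outer hash (recomputed tag): even-index sum = 360 mod 256 = 104; odd-index sum = 284 mod 256 = 28 → 68 1c.
Recomputed tag = 681c; claimed = a81c → mismatch.

invalid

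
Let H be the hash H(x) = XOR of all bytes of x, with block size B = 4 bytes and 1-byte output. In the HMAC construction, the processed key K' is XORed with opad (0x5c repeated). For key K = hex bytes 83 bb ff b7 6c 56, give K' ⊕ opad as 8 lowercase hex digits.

165c5c5c

Key hex bytes 83 bb ff b7 6c 56 is 6 bytes > B = 4, so hash it first: H(key) = 4a, then zero-pad to 4 bytes: K' = 4a 00 00 00.
XOR each byte with 0x5c: 4a⊕5c=16, 00⊕5c=5c, 00⊕5c=5c, 00⊕5c=5c.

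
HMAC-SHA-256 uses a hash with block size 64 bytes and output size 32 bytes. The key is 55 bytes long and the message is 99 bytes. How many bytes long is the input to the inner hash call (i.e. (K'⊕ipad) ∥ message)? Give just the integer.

163

Key is 55 ≤ 64 bytes, zero-padded: |K'| = 64.
Inner input = (K'⊕ipad) ∥ m → 64 + 99 = 163 bytes.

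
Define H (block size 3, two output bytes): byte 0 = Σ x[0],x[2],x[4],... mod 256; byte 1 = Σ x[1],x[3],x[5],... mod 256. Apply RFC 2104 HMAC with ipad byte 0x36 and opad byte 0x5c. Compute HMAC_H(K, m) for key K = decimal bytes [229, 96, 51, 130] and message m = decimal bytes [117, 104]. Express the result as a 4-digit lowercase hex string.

Key decimal bytes [229, 96, 51, 130] = e5 60 33 82 is 4 bytes > B = 3, so hash it first: H(key) = 18 e2, then zero-pad to 3 bytes: K' = 18 e2 00.
K' ⊕ ipad = 2e d4 36.  K' ⊕ opad = 44 be 5c.
Inner input = (K'⊕ipad) ∥ m = 2e d4 36 ∥ 75 68.
Inner hash: even-index sum = 204 mod 256 = 204; odd-index sum = 329 mod 256 = 73 → cc 49.
Outer input = (K'⊕opad) ∥ inner = 44 be 5c ∥ cc 49.
Outer hash (tag): even-index sum = 233 mod 256 = 233; odd-index sum = 394 mod 256 = 138 → e9 8a.

e98a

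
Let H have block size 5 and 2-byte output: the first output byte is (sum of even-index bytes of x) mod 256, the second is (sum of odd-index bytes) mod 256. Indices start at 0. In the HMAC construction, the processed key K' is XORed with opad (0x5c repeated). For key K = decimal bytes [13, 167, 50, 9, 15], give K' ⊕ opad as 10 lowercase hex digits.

Key decimal bytes [13, 167, 50, 9, 15] = 0d a7 32 09 0f is exactly B = 5 bytes: K' = 0d a7 32 09 0f.
XOR each byte with 0x5c: 0d⊕5c=51, a7⊕5c=fb, 32⊕5c=6e, 09⊕5c=55, 0f⊕5c=53.

51fb6e5553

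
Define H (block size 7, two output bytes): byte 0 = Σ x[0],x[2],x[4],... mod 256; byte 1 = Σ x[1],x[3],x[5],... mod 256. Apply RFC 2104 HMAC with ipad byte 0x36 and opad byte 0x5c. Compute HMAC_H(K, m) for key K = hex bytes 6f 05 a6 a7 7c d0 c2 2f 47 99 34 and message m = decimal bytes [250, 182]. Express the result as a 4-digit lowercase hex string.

7e20

Key hex bytes 6f 05 a6 a7 7c d0 c2 2f 47 99 34 is 11 bytes > B = 7, so hash it first: H(key) = ce 44, then zero-pad to 7 bytes: K' = ce 44 00 00 00 00 00.
K' ⊕ ipad = f8 72 36 36 36 36 36.  K' ⊕ opad = 92 18 5c 5c 5c 5c 5c.
Inner input = (K'⊕ipad) ∥ m = f8 72 36 36 36 36 36 ∥ fa b6.
Inner hash: even-index sum = 592 mod 256 = 80; odd-index sum = 472 mod 256 = 216 → 50 d8.
Outer input = (K'⊕opad) ∥ inner = 92 18 5c 5c 5c 5c 5c ∥ 50 d8.
Outer hash (tag): even-index sum = 638 mod 256 = 126; odd-index sum = 288 mod 256 = 32 → 7e 20.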